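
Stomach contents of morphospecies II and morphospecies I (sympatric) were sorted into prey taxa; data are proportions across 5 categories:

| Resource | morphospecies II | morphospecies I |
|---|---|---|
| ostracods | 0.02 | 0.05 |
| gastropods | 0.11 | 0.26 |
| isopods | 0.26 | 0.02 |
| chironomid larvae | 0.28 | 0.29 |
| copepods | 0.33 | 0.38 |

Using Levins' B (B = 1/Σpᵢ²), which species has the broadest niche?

morphospecies II

Σp_IIᵢ² = 0.02² + 0.11² + 0.26² + 0.28² + 0.33² = 0.0004 + 0.0121 + 0.0676 + 0.0784 + 0.1089 = 0.2674
B_II = 1 / 0.2674 = 3.7397
Σp_Iᵢ² = 0.05² + 0.26² + 0.02² + 0.29² + 0.38² = 0.0025 + 0.0676 + 0.0004 + 0.0841 + 0.1444 = 0.2990
B_I = 1 / 0.2990 = 3.3445
Highest B → broadest niche (most generalist): morphospecies II (B = 3.74).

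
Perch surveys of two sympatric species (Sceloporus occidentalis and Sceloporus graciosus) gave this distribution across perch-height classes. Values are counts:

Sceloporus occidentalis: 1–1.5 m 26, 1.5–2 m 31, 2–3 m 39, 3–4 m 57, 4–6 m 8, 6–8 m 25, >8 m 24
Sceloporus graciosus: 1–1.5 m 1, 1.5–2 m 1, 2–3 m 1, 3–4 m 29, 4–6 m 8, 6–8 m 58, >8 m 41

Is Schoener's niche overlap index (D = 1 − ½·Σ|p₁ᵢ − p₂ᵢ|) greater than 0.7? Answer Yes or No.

Proportions for Sceloporus occidentalis (n=210): 26/210=0.1238, 31/210=0.1476, 39/210=0.1857, 57/210=0.2714, 8/210=0.0381, 25/210=0.1190, 24/210=0.1143
Proportions for Sceloporus graciosus (n=139): 1/139=0.0072, 1/139=0.0072, 1/139=0.0072, 29/139=0.2086, 8/139=0.0576, 58/139=0.4173, 41/139=0.2950
Σ|p₁ᵢ − p₂ᵢ| = 0.1166 + 0.1404 + 0.1785 + 0.0628 + 0.0195 + 0.2983 + 0.1807 = 0.9968
D = 1 − ½ × 0.9968 = 1 − 0.49840 = 0.50160
D = 0.50160 < 0.7 → No.

No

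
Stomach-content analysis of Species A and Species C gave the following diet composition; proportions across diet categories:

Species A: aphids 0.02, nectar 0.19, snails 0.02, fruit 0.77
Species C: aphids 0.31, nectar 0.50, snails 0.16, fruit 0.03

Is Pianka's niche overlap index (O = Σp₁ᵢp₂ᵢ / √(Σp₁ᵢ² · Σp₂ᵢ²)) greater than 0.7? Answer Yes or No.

Σ p₁ᵢp₂ᵢ = 0.0062 + 0.0950 + 0.0032 + 0.0231 = 0.1275
Σp_1ᵢ² = 0.02² + 0.19² + 0.02² + 0.77² = 0.0004 + 0.0361 + 0.0004 + 0.5929 = 0.6298
Σp_2ᵢ² = 0.31² + 0.50² + 0.16² + 0.03² = 0.0961 + 0.2500 + 0.0256 + 0.0009 = 0.3726
O = 0.1275 / √(0.6298 × 0.3726) = 0.1275 / 0.48442 = 0.2632
O = 0.2632 < 0.7 → No.

No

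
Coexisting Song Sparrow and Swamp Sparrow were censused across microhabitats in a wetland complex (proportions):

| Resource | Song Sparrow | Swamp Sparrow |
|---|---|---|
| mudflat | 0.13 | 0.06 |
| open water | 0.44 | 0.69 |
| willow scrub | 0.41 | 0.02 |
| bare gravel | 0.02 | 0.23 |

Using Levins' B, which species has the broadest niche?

Σp_Songᵢ² = 0.13² + 0.44² + 0.41² + 0.02² = 0.0169 + 0.1936 + 0.1681 + 0.0004 = 0.3790
B_Song = 1 / 0.3790 = 2.6385
Σp_Swamᵢ² = 0.06² + 0.69² + 0.02² + 0.23² = 0.0036 + 0.4761 + 0.0004 + 0.0529 = 0.5330
B_Swam = 1 / 0.5330 = 1.8762
Highest B → broadest niche (most generalist): Song Sparrow (B = 2.64).

Song Sparrow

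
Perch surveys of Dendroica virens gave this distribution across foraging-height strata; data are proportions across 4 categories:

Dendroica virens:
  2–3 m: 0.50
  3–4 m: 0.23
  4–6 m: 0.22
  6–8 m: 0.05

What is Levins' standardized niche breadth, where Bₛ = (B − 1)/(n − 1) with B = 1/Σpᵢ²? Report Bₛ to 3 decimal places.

Σpᵢ² = 0.50² + 0.23² + 0.22² + 0.05² = 0.2500 + 0.0529 + 0.0484 + 0.0025 = 0.3538
B = 1 / 0.3538 = 2.82646
Bₛ = (B − 1)/(n − 1) = (2.82646 − 1)/(4 − 1) = 1.82646/3 = 0.60882

0.609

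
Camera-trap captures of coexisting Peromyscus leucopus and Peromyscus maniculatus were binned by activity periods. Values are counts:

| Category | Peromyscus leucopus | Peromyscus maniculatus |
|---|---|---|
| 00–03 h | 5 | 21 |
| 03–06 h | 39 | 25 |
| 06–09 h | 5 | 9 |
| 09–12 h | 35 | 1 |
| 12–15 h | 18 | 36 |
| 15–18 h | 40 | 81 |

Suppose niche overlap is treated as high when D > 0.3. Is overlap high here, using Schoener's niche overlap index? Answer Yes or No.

Proportions for Peromyscus leucopus (n=142): 5/142=0.0352, 39/142=0.2746, 5/142=0.0352, 35/142=0.2465, 18/142=0.1268, 40/142=0.2817
Proportions for Peromyscus maniculatus (n=173): 21/173=0.1214, 25/173=0.1445, 9/173=0.0520, 1/173=0.0058, 36/173=0.2081, 81/173=0.4682
Σ|p₁ᵢ − p₂ᵢ| = 0.0862 + 0.1301 + 0.0168 + 0.2407 + 0.0813 + 0.1865 = 0.7416
D = 1 − ½ × 0.7416 = 1 − 0.37080 = 0.62920
D = 0.62920 > 0.3 → Yes.

Yes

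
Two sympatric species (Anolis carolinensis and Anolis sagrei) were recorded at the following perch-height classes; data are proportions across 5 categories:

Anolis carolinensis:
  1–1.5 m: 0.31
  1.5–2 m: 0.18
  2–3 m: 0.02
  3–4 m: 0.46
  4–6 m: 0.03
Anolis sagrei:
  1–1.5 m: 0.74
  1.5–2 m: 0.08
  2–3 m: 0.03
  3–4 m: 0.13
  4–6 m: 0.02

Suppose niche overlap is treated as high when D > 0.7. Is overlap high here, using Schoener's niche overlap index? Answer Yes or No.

Σ|p₁ᵢ − p₂ᵢ| = 0.43 + 0.10 + 0.01 + 0.33 + 0.01 = 0.88
D = 1 − ½ × 0.88 = 1 − 0.440 = 0.5600
D = 0.5600 < 0.7 → No.

No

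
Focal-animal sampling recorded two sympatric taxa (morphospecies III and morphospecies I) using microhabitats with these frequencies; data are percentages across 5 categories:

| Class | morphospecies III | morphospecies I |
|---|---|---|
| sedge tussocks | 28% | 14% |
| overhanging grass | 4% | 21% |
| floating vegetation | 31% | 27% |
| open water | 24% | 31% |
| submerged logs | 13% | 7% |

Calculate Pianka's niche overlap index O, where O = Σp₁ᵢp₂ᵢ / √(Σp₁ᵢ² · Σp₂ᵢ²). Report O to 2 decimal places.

Convert percentages to proportions (divide by 100).
Σ p₁ᵢp₂ᵢ = 0.0392 + 0.0084 + 0.0837 + 0.0744 + 0.0091 = 0.2148
Σp_1ᵢ² = 0.28² + 0.04² + 0.31² + 0.24² + 0.13² = 0.0784 + 0.0016 + 0.0961 + 0.0576 + 0.0169 = 0.2506
Σp_2ᵢ² = 0.14² + 0.21² + 0.27² + 0.31² + 0.07² = 0.0196 + 0.0441 + 0.0729 + 0.0961 + 0.0049 = 0.2376
O = 0.2148 / √(0.2506 × 0.2376) = 0.2148 / 0.24401 = 0.8803

0.88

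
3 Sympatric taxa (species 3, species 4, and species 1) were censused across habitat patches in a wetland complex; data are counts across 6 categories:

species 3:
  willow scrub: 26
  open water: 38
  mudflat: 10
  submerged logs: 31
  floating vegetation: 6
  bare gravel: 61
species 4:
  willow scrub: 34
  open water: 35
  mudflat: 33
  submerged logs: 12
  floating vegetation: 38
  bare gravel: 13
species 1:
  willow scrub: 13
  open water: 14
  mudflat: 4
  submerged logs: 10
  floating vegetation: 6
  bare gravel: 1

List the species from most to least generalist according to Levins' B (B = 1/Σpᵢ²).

species 4 > species 1 > species 3

Proportions for species 3 (n=172): 26/172=0.1512, 38/172=0.2209, 10/172=0.0581, 31/172=0.1802, 6/172=0.0349, 61/172=0.3547
Proportions for species 4 (n=165): 34/165=0.2061, 35/165=0.2121, 33/165=0.2000, 12/165=0.0727, 38/165=0.2303, 13/165=0.0788
Proportions for species 1 (n=48): 13/48=0.2708, 14/48=0.2917, 4/48=0.0833, 10/48=0.2083, 6/48=0.1250, 1/48=0.0208
Σp_3ᵢ² = 0.1512² + 0.2209² + 0.0581² + 0.1802² + 0.0349² + 0.3547² = 0.022861 + 0.048797 + 0.003376 + 0.032472 + 0.001218 + 0.125812 = 0.234536
B_3 = 1 / 0.234536 = 4.2637
Σp_4ᵢ² = 0.2061² + 0.2121² + 0.2000² + 0.0727² + 0.2303² + 0.0788² = 0.042477 + 0.044986 + 0.040000 + 0.005285 + 0.053038 + 0.006209 = 0.191995
B_4 = 1 / 0.191995 = 5.2085
Σp_1ᵢ² = 0.2708² + 0.2917² + 0.0833² + 0.2083² + 0.1250² + 0.0208² = 0.073333 + 0.085089 + 0.006939 + 0.043389 + 0.015625 + 0.000433 = 0.224808
B_1 = 1 / 0.224808 = 4.4482
Ranking by B (broadest → narrowest): species 4 (5.21) > species 1 (4.45) > species 3 (4.26)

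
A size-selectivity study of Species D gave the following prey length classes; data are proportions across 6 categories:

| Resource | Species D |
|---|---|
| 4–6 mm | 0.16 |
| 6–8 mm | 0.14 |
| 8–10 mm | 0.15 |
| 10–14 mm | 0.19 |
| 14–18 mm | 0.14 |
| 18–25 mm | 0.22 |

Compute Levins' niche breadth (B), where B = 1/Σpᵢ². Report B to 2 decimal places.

Σpᵢ² = 0.16² + 0.14² + 0.15² + 0.19² + 0.14² + 0.22² = 0.0256 + 0.0196 + 0.0225 + 0.0361 + 0.0196 + 0.0484 = 0.1718
B = 1 / 0.1718 = 5.8207

5.82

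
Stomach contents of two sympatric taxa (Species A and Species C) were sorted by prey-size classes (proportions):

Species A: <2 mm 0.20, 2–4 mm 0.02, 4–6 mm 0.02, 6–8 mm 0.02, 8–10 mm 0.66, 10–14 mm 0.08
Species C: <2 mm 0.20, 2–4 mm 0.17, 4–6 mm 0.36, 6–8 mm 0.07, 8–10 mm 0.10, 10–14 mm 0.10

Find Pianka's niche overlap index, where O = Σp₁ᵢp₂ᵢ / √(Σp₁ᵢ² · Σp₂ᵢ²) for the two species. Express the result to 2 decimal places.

0.38

Σ p₁ᵢp₂ᵢ = 0.0400 + 0.0034 + 0.0072 + 0.0014 + 0.0660 + 0.0080 = 0.1260
Σp_1ᵢ² = 0.20² + 0.02² + 0.02² + 0.02² + 0.66² + 0.08² = 0.0400 + 0.0004 + 0.0004 + 0.0004 + 0.4356 + 0.0064 = 0.4832
Σp_2ᵢ² = 0.20² + 0.17² + 0.36² + 0.07² + 0.10² + 0.10² = 0.0400 + 0.0289 + 0.1296 + 0.0049 + 0.0100 + 0.0100 = 0.2234
O = 0.1260 / √(0.4832 × 0.2234) = 0.1260 / 0.32855 = 0.3835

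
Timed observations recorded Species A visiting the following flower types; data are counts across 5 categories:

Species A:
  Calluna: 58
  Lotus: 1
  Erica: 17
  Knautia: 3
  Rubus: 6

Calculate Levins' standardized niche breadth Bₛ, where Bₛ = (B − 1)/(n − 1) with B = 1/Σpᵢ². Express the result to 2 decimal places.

0.24

Proportions for Species A (n=85): 58/85=0.6824, 1/85=0.0118, 17/85=0.2000, 3/85=0.0353, 6/85=0.0706
Σpᵢ² = 0.6824² + 0.0118² + 0.2000² + 0.0353² + 0.0706² = 0.465670 + 0.000139 + 0.040000 + 0.001246 + 0.004984 = 0.512039
B = 1 / 0.512039 = 1.9530
Bₛ = (B − 1)/(n − 1) = (1.9530 − 1)/(5 − 1) = 0.9530/4 = 0.2383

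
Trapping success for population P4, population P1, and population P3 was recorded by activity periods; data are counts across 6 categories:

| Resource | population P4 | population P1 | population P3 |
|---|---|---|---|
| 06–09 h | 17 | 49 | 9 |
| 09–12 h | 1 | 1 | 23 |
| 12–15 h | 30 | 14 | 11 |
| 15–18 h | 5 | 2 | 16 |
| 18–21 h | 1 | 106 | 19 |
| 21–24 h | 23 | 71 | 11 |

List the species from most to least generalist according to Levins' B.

Proportions for population P4 (n=77): 17/77=0.2208, 1/77=0.0130, 30/77=0.3896, 5/77=0.0649, 1/77=0.0130, 23/77=0.2987
Proportions for population P1 (n=243): 49/243=0.2016, 1/243=0.0041, 14/243=0.0576, 2/243=0.0082, 106/243=0.4362, 71/243=0.2922
Proportions for population P3 (n=89): 9/89=0.1011, 23/89=0.2584, 11/89=0.1236, 16/89=0.1798, 19/89=0.2135, 11/89=0.1236
Σp_P4ᵢ² = 0.2208² + 0.0130² + 0.3896² + 0.0649² + 0.0130² + 0.2987² = 0.048753 + 0.000169 + 0.151788 + 0.004212 + 0.000169 + 0.089222 = 0.294313
B_P4 = 1 / 0.294313 = 3.3977
Σp_P1ᵢ² = 0.2016² + 0.0041² + 0.0576² + 0.0082² + 0.4362² + 0.2922² = 0.040643 + 0.000017 + 0.003318 + 0.000067 + 0.190270 + 0.085381 = 0.319696
B_P1 = 1 / 0.319696 = 3.1280
Σp_P3ᵢ² = 0.1011² + 0.2584² + 0.1236² + 0.1798² + 0.2135² + 0.1236² = 0.010221 + 0.066771 + 0.015277 + 0.032328 + 0.045582 + 0.015277 = 0.185456
B_P3 = 1 / 0.185456 = 5.3921
Ranking by B (broadest → narrowest): population P3 (5.39) > population P4 (3.40) > population P1 (3.13)

population P3 > population P4 > population P1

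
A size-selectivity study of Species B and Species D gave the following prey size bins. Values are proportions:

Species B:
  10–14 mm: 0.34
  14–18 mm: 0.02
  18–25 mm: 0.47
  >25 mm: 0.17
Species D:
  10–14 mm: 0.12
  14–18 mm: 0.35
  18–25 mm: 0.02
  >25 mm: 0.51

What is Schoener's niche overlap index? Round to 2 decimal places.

0.33

Σ|p₁ᵢ − p₂ᵢ| = 0.22 + 0.33 + 0.45 + 0.34 = 1.34
D = 1 − ½ × 1.34 = 1 − 0.670 = 0.3300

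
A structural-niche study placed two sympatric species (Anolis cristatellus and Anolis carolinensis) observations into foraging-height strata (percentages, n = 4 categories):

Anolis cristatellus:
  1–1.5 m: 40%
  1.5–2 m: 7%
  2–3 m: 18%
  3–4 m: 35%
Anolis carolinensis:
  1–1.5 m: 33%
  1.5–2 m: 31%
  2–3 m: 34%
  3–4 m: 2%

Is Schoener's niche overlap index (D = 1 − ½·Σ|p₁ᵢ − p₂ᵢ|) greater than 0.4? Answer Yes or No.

Convert percentages to proportions (divide by 100).
Σ|p₁ᵢ − p₂ᵢ| = 0.07 + 0.24 + 0.16 + 0.33 = 0.80
D = 1 − ½ × 0.80 = 1 − 0.400 = 0.6000
D = 0.6000 > 0.4 → Yes.

Yes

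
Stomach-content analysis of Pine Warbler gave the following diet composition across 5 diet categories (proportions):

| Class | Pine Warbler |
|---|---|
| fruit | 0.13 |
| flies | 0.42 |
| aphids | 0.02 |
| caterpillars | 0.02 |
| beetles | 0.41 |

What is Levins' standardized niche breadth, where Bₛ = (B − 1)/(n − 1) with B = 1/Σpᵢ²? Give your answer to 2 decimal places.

0.44

Σpᵢ² = 0.13² + 0.42² + 0.02² + 0.02² + 0.41² = 0.0169 + 0.1764 + 0.0004 + 0.0004 + 0.1681 = 0.3622
B = 1 / 0.3622 = 2.7609
Bₛ = (B − 1)/(n − 1) = (2.7609 − 1)/(5 − 1) = 1.7609/4 = 0.4402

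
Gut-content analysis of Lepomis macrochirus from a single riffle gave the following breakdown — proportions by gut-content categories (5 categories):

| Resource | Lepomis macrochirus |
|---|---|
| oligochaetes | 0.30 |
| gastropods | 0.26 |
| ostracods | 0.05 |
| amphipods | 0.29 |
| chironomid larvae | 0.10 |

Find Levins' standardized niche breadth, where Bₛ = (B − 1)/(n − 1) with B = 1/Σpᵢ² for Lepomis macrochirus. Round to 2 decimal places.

0.73

Σpᵢ² = 0.30² + 0.26² + 0.05² + 0.29² + 0.10² = 0.0900 + 0.0676 + 0.0025 + 0.0841 + 0.0100 = 0.2542
B = 1 / 0.2542 = 3.9339
Bₛ = (B − 1)/(n − 1) = (3.9339 − 1)/(5 − 1) = 2.9339/4 = 0.7335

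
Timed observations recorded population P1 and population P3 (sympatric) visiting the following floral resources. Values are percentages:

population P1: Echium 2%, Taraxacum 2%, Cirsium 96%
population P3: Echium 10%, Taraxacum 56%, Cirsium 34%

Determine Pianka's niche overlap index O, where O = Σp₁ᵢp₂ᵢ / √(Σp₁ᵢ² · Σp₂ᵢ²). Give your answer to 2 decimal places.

Convert percentages to proportions (divide by 100).
Σ p₁ᵢp₂ᵢ = 0.0020 + 0.0112 + 0.3264 = 0.3396
Σp_1ᵢ² = 0.02² + 0.02² + 0.96² = 0.0004 + 0.0004 + 0.9216 = 0.9224
Σp_2ᵢ² = 0.10² + 0.56² + 0.34² = 0.0100 + 0.3136 + 0.1156 = 0.4392
O = 0.3396 / √(0.9224 × 0.4392) = 0.3396 / 0.63649 = 0.5336

0.53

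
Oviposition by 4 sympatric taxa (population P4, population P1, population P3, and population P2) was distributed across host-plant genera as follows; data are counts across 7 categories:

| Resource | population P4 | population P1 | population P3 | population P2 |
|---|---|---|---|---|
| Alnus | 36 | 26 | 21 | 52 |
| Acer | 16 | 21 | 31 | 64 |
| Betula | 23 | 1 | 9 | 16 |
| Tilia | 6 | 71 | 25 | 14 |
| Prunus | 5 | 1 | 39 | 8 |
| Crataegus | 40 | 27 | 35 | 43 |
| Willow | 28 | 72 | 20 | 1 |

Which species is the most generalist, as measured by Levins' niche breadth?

Proportions for population P4 (n=154): 36/154=0.2338, 16/154=0.1039, 23/154=0.1494, 6/154=0.0390, 5/154=0.0325, 40/154=0.2597, 28/154=0.1818
Proportions for population P1 (n=219): 26/219=0.1187, 21/219=0.0959, 1/219=0.0046, 71/219=0.3242, 1/219=0.0046, 27/219=0.1233, 72/219=0.3288
Proportions for population P3 (n=180): 21/180=0.1167, 31/180=0.1722, 9/180=0.0500, 25/180=0.1389, 39/180=0.2167, 35/180=0.1944, 20/180=0.1111
Proportions for population P2 (n=198): 52/198=0.2626, 64/198=0.3232, 16/198=0.0808, 14/198=0.0707, 8/198=0.0404, 43/198=0.2172, 1/198=0.0051
Σp_P4ᵢ² = 0.2338² + 0.1039² + 0.1494² + 0.0390² + 0.0325² + 0.2597² + 0.1818² = 0.054662 + 0.010795 + 0.022320 + 0.001521 + 0.001056 + 0.067444 + 0.033051 = 0.190849
B_P4 = 1 / 0.190849 = 5.2397
Σp_P1ᵢ² = 0.1187² + 0.0959² + 0.0046² + 0.3242² + 0.0046² + 0.1233² + 0.3288² = 0.014090 + 0.009197 + 0.000021 + 0.105106 + 0.000021 + 0.015203 + 0.108109 = 0.251747
B_P1 = 1 / 0.251747 = 3.9722
Σp_P3ᵢ² = 0.1167² + 0.1722² + 0.0500² + 0.1389² + 0.2167² + 0.1944² + 0.1111² = 0.013619 + 0.029653 + 0.002500 + 0.019293 + 0.046959 + 0.037791 + 0.012343 = 0.162158
B_P3 = 1 / 0.162158 = 6.1668
Σp_P2ᵢ² = 0.2626² + 0.3232² + 0.0808² + 0.0707² + 0.0404² + 0.2172² + 0.0051² = 0.068959 + 0.104458 + 0.006529 + 0.004998 + 0.001632 + 0.047176 + 0.000026 = 0.233778
B_P2 = 1 / 0.233778 = 4.2776
Highest B → broadest niche (most generalist): population P3 (B = 6.17).

population P3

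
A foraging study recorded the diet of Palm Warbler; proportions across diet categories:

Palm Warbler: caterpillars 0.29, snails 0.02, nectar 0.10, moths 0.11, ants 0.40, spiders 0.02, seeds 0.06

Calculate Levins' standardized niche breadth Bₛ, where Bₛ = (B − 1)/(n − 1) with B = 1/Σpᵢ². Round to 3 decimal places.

0.449

Σpᵢ² = 0.29² + 0.02² + 0.10² + 0.11² + 0.40² + 0.02² + 0.06² = 0.0841 + 0.0004 + 0.0100 + 0.0121 + 0.1600 + 0.0004 + 0.0036 = 0.2706
B = 1 / 0.2706 = 3.69549
Bₛ = (B − 1)/(n − 1) = (3.69549 − 1)/(7 − 1) = 2.69549/6 = 0.44925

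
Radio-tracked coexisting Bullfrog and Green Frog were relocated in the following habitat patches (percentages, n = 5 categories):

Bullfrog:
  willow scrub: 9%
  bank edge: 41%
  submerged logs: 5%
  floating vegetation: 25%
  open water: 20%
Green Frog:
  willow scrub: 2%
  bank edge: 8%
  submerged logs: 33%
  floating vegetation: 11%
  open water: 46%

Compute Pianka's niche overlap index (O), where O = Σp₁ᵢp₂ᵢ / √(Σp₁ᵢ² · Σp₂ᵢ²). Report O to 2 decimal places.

0.55

Convert percentages to proportions (divide by 100).
Σ p₁ᵢp₂ᵢ = 0.0018 + 0.0328 + 0.0165 + 0.0275 + 0.0920 = 0.1706
Σp_1ᵢ² = 0.09² + 0.41² + 0.05² + 0.25² + 0.20² = 0.0081 + 0.1681 + 0.0025 + 0.0625 + 0.0400 = 0.2812
Σp_2ᵢ² = 0.02² + 0.08² + 0.33² + 0.11² + 0.46² = 0.0004 + 0.0064 + 0.1089 + 0.0121 + 0.2116 = 0.3394
O = 0.1706 / √(0.2812 × 0.3394) = 0.1706 / 0.30893 = 0.5522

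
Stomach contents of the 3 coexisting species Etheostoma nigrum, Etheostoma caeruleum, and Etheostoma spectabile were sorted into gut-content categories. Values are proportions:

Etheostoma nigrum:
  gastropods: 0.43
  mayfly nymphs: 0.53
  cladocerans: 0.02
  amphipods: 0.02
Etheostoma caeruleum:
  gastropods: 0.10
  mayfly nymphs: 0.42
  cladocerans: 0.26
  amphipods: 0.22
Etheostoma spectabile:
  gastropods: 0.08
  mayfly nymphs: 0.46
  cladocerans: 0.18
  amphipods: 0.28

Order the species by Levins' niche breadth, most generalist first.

Etheostoma caeruleum > Etheostoma spectabile > Etheostoma nigrum

Σp_nigrᵢ² = 0.43² + 0.53² + 0.02² + 0.02² = 0.1849 + 0.2809 + 0.0004 + 0.0004 = 0.4666
B_nigr = 1 / 0.4666 = 2.1432
Σp_caerᵢ² = 0.10² + 0.42² + 0.26² + 0.22² = 0.0100 + 0.1764 + 0.0676 + 0.0484 = 0.3024
B_caer = 1 / 0.3024 = 3.3069
Σp_specᵢ² = 0.08² + 0.46² + 0.18² + 0.28² = 0.0064 + 0.2116 + 0.0324 + 0.0784 = 0.3288
B_spec = 1 / 0.3288 = 3.0414
Ranking by B (broadest → narrowest): Etheostoma caeruleum (3.31) > Etheostoma spectabile (3.04) > Etheostoma nigrum (2.14)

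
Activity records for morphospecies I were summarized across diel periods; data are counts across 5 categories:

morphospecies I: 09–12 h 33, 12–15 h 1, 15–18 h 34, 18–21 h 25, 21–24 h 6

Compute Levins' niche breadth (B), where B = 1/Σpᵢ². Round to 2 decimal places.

3.37

Proportions for morphospecies I (n=99): 33/99=0.3333, 1/99=0.0101, 34/99=0.3434, 25/99=0.2525, 6/99=0.0606
Σpᵢ² = 0.3333² + 0.0101² + 0.3434² + 0.2525² + 0.0606² = 0.111089 + 0.000102 + 0.117924 + 0.063756 + 0.003672 = 0.296543
B = 1 / 0.296543 = 3.3722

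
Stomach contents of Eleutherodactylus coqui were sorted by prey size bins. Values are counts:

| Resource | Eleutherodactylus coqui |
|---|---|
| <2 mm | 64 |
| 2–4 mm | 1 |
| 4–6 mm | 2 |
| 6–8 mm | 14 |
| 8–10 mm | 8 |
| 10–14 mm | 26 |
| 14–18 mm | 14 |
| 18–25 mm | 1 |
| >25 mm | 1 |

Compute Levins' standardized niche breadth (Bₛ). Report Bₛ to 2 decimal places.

0.28

Proportions for Eleutherodactylus coqui (n=131): 64/131=0.4885, 1/131=0.0076, 2/131=0.0153, 14/131=0.1069, 8/131=0.0611, 26/131=0.1985, 14/131=0.1069, 1/131=0.0076, 1/131=0.0076
Σpᵢ² = 0.4885² + 0.0076² + 0.0153² + 0.1069² + 0.0611² + 0.1985² + 0.1069² + 0.0076² + 0.0076² = 0.238632 + 0.000058 + 0.000234 + 0.011428 + 0.003733 + 0.039402 + 0.011428 + 0.000058 + 0.000058 = 0.305031
B = 1 / 0.305031 = 3.2784
Bₛ = (B − 1)/(n − 1) = (3.2784 − 1)/(9 − 1) = 2.2784/8 = 0.2848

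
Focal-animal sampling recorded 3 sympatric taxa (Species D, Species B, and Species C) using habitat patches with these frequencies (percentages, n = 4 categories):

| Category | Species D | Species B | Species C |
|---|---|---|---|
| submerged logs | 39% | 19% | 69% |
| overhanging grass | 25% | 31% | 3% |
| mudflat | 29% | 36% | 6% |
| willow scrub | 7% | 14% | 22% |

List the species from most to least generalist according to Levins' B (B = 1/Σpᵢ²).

Species B > Species D > Species C

Convert percentages to proportions (divide by 100).
Σp_Dᵢ² = 0.39² + 0.25² + 0.29² + 0.07² = 0.1521 + 0.0625 + 0.0841 + 0.0049 = 0.3036
B_D = 1 / 0.3036 = 3.2938
Σp_Bᵢ² = 0.19² + 0.31² + 0.36² + 0.14² = 0.0361 + 0.0961 + 0.1296 + 0.0196 = 0.2814
B_B = 1 / 0.2814 = 3.5537
Σp_Cᵢ² = 0.69² + 0.03² + 0.06² + 0.22² = 0.4761 + 0.0009 + 0.0036 + 0.0484 = 0.5290
B_C = 1 / 0.5290 = 1.8904
Ranking by B (broadest → narrowest): Species B (3.55) > Species D (3.29) > Species C (1.89)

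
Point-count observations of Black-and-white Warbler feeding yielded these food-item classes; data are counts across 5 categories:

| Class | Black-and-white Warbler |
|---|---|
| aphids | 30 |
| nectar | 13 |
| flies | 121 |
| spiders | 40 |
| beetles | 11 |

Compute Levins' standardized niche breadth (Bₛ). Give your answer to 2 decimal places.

0.41

Proportions for Black-and-white Warbler (n=215): 30/215=0.1395, 13/215=0.0605, 121/215=0.5628, 40/215=0.1860, 11/215=0.0512
Σpᵢ² = 0.1395² + 0.0605² + 0.5628² + 0.1860² + 0.0512² = 0.019460 + 0.003660 + 0.316744 + 0.034596 + 0.002621 = 0.377081
B = 1 / 0.377081 = 2.6520
Bₛ = (B − 1)/(n − 1) = (2.6520 − 1)/(5 − 1) = 1.6520/4 = 0.4130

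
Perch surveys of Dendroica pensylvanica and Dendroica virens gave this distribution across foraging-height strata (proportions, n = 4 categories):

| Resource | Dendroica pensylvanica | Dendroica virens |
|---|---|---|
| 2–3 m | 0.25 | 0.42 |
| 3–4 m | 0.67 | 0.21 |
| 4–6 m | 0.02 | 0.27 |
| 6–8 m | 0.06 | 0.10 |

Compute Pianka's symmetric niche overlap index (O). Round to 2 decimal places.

Σ p₁ᵢp₂ᵢ = 0.1050 + 0.1407 + 0.0054 + 0.0060 = 0.2571
Σp_1ᵢ² = 0.25² + 0.67² + 0.02² + 0.06² = 0.0625 + 0.4489 + 0.0004 + 0.0036 = 0.5154
Σp_2ᵢ² = 0.42² + 0.21² + 0.27² + 0.10² = 0.1764 + 0.0441 + 0.0729 + 0.0100 = 0.3034
O = 0.2571 / √(0.5154 × 0.3034) = 0.2571 / 0.39544 = 0.6502

0.65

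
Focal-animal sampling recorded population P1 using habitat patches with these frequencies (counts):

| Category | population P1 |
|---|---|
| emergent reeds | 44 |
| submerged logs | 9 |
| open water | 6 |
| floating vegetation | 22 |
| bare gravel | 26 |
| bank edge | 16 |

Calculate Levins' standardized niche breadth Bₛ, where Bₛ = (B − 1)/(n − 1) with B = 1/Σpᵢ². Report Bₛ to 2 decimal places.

0.67

Proportions for population P1 (n=123): 44/123=0.3577, 9/123=0.0732, 6/123=0.0488, 22/123=0.1789, 26/123=0.2114, 16/123=0.1301
Σpᵢ² = 0.3577² + 0.0732² + 0.0488² + 0.1789² + 0.2114² + 0.1301² = 0.127949 + 0.005358 + 0.002381 + 0.032005 + 0.044690 + 0.016926 = 0.229309
B = 1 / 0.229309 = 4.3609
Bₛ = (B − 1)/(n − 1) = (4.3609 − 1)/(6 − 1) = 3.3609/5 = 0.6722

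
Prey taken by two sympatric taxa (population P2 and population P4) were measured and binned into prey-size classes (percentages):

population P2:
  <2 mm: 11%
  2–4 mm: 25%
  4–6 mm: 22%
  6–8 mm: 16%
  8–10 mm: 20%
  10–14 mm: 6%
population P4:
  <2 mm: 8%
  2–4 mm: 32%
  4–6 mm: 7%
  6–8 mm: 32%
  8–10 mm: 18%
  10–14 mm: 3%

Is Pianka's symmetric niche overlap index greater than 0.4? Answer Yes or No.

Yes

Convert percentages to proportions (divide by 100).
Σ p₁ᵢp₂ᵢ = 0.0088 + 0.0800 + 0.0154 + 0.0512 + 0.0360 + 0.0018 = 0.1932
Σp_1ᵢ² = 0.11² + 0.25² + 0.22² + 0.16² + 0.20² + 0.06² = 0.0121 + 0.0625 + 0.0484 + 0.0256 + 0.0400 + 0.0036 = 0.1922
Σp_2ᵢ² = 0.08² + 0.32² + 0.07² + 0.32² + 0.18² + 0.03² = 0.0064 + 0.1024 + 0.0049 + 0.1024 + 0.0324 + 0.0009 = 0.2494
O = 0.1932 / √(0.1922 × 0.2494) = 0.1932 / 0.21894 = 0.8824
O = 0.8824 > 0.4 → Yes.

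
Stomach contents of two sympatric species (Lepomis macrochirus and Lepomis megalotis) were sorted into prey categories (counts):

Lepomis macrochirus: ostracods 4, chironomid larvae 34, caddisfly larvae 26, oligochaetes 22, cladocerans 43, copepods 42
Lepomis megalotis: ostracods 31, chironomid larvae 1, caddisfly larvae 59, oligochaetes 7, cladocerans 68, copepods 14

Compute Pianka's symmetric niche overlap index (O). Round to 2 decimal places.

0.72

Proportions for Lepomis macrochirus (n=171): 4/171=0.0234, 34/171=0.1988, 26/171=0.1520, 22/171=0.1287, 43/171=0.2515, 42/171=0.2456
Proportions for Lepomis megalotis (n=180): 31/180=0.1722, 1/180=0.0056, 59/180=0.3278, 7/180=0.0389, 68/180=0.3778, 14/180=0.0778
Σ p₁ᵢp₂ᵢ = 0.004029 + 0.001113 + 0.049826 + 0.005006 + 0.095017 + 0.019108 = 0.174099
Σp_1ᵢ² = 0.0234² + 0.1988² + 0.1520² + 0.1287² + 0.2515² + 0.2456² = 0.000548 + 0.039521 + 0.023104 + 0.016564 + 0.063252 + 0.060319 = 0.203308
Σp_2ᵢ² = 0.1722² + 0.0056² + 0.3278² + 0.0389² + 0.3778² + 0.0778² = 0.029653 + 0.000031 + 0.107453 + 0.001513 + 0.142733 + 0.006053 = 0.287436
O = 0.174099 / √(0.203308 × 0.287436) = 0.174099 / 0.2417396 = 0.7202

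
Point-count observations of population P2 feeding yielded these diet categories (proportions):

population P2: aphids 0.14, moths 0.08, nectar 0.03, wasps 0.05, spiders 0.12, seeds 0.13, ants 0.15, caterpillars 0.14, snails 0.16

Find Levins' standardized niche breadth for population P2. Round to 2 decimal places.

0.85

Σpᵢ² = 0.14² + 0.08² + 0.03² + 0.05² + 0.12² + 0.13² + 0.15² + 0.14² + 0.16² = 0.0196 + 0.0064 + 0.0009 + 0.0025 + 0.0144 + 0.0169 + 0.0225 + 0.0196 + 0.0256 = 0.1284
B = 1 / 0.1284 = 7.7882
Bₛ = (B − 1)/(n − 1) = (7.7882 − 1)/(9 − 1) = 6.7882/8 = 0.8485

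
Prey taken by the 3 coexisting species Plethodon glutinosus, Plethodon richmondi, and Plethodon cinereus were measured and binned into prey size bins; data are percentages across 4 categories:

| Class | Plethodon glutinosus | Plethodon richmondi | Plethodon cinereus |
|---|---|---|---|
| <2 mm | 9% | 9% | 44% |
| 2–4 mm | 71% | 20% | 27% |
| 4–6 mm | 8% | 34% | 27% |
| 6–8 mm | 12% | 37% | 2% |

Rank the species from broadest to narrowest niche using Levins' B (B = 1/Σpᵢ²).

Convert percentages to proportions (divide by 100).
Σp_glutᵢ² = 0.09² + 0.71² + 0.08² + 0.12² = 0.0081 + 0.5041 + 0.0064 + 0.0144 = 0.5330
B_glut = 1 / 0.5330 = 1.8762
Σp_richᵢ² = 0.09² + 0.20² + 0.34² + 0.37² = 0.0081 + 0.0400 + 0.1156 + 0.1369 = 0.3006
B_rich = 1 / 0.3006 = 3.3267
Σp_cineᵢ² = 0.44² + 0.27² + 0.27² + 0.02² = 0.1936 + 0.0729 + 0.0729 + 0.0004 = 0.3398
B_cine = 1 / 0.3398 = 2.9429
Ranking by B (broadest → narrowest): Plethodon richmondi (3.33) > Plethodon cinereus (2.94) > Plethodon glutinosus (1.88)

Plethodon richmondi > Plethodon cinereus > Plethodon glutinosus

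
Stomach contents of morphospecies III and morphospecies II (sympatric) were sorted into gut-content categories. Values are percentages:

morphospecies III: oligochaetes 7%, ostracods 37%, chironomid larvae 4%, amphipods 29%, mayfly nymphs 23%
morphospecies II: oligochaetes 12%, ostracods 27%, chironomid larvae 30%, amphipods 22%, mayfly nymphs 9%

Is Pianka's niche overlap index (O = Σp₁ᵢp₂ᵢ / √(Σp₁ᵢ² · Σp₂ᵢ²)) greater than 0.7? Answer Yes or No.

Yes

Convert percentages to proportions (divide by 100).
Σ p₁ᵢp₂ᵢ = 0.0084 + 0.0999 + 0.0120 + 0.0638 + 0.0207 = 0.2048
Σp_1ᵢ² = 0.07² + 0.37² + 0.04² + 0.29² + 0.23² = 0.0049 + 0.1369 + 0.0016 + 0.0841 + 0.0529 = 0.2804
Σp_2ᵢ² = 0.12² + 0.27² + 0.30² + 0.22² + 0.09² = 0.0144 + 0.0729 + 0.0900 + 0.0484 + 0.0081 = 0.2338
O = 0.2048 / √(0.2804 × 0.2338) = 0.2048 / 0.25604 = 0.7999
O = 0.7999 > 0.7 → Yes.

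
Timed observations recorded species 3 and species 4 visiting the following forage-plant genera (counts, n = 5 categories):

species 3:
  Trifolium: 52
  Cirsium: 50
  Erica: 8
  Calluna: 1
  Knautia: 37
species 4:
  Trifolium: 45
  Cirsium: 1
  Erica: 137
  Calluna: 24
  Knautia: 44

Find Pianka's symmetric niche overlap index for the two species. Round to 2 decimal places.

0.41

Proportions for species 3 (n=148): 52/148=0.3514, 50/148=0.3378, 8/148=0.0541, 1/148=0.0068, 37/148=0.2500
Proportions for species 4 (n=251): 45/251=0.1793, 1/251=0.0040, 137/251=0.5458, 24/251=0.0956, 44/251=0.1753
Σ p₁ᵢp₂ᵢ = 0.063006 + 0.001351 + 0.029528 + 0.000650 + 0.043825 = 0.138360
Σp_1ᵢ² = 0.3514² + 0.3378² + 0.0541² + 0.0068² + 0.2500² = 0.123482 + 0.114109 + 0.002927 + 0.000046 + 0.062500 = 0.303064
Σp_2ᵢ² = 0.1793² + 0.0040² + 0.5458² + 0.0956² + 0.1753² = 0.032148 + 0.000016 + 0.297898 + 0.009139 + 0.030730 = 0.369931
O = 0.138360 / √(0.303064 × 0.369931) = 0.138360 / 0.3348324 = 0.4132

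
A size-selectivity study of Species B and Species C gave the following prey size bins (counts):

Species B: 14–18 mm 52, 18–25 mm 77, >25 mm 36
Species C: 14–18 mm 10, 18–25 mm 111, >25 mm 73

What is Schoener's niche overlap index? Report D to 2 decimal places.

0.74

Proportions for Species B (n=165): 52/165=0.3152, 77/165=0.4667, 36/165=0.2182
Proportions for Species C (n=194): 10/194=0.0515, 111/194=0.5722, 73/194=0.3763
Σ|p₁ᵢ − p₂ᵢ| = 0.2637 + 0.1055 + 0.1581 = 0.5273
D = 1 − ½ × 0.5273 = 1 − 0.26365 = 0.73635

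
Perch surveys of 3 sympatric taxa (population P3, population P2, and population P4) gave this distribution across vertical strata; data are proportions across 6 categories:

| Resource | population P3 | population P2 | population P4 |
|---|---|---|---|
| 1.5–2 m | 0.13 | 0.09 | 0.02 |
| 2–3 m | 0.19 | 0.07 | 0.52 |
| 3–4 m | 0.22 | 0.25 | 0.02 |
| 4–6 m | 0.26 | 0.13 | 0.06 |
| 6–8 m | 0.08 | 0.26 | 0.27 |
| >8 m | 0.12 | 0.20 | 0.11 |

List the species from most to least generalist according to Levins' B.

Σp_P3ᵢ² = 0.13² + 0.19² + 0.22² + 0.26² + 0.08² + 0.12² = 0.0169 + 0.0361 + 0.0484 + 0.0676 + 0.0064 + 0.0144 = 0.1898
B_P3 = 1 / 0.1898 = 5.2687
Σp_P2ᵢ² = 0.09² + 0.07² + 0.25² + 0.13² + 0.26² + 0.20² = 0.0081 + 0.0049 + 0.0625 + 0.0169 + 0.0676 + 0.0400 = 0.2000
B_P2 = 1 / 0.2000 = 5.0000
Σp_P4ᵢ² = 0.02² + 0.52² + 0.02² + 0.06² + 0.27² + 0.11² = 0.0004 + 0.2704 + 0.0004 + 0.0036 + 0.0729 + 0.0121 = 0.3598
B_P4 = 1 / 0.3598 = 2.7793
Ranking by B (broadest → narrowest): population P3 (5.27) > population P2 (5.00) > population P4 (2.78)

population P3 > population P2 > population P4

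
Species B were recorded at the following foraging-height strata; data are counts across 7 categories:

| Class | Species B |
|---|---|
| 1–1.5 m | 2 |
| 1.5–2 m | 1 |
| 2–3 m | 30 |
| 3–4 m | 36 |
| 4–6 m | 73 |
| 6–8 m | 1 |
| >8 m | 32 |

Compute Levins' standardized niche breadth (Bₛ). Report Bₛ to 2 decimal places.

Proportions for Species B (n=175): 2/175=0.0114, 1/175=0.0057, 30/175=0.1714, 36/175=0.2057, 73/175=0.4171, 1/175=0.0057, 32/175=0.1829
Σpᵢ² = 0.0114² + 0.0057² + 0.1714² + 0.2057² + 0.4171² + 0.0057² + 0.1829² = 0.000130 + 0.000032 + 0.029378 + 0.042312 + 0.173972 + 0.000032 + 0.033452 = 0.279308
B = 1 / 0.279308 = 3.5803
Bₛ = (B − 1)/(n − 1) = (3.5803 − 1)/(7 − 1) = 2.5803/6 = 0.4301

0.43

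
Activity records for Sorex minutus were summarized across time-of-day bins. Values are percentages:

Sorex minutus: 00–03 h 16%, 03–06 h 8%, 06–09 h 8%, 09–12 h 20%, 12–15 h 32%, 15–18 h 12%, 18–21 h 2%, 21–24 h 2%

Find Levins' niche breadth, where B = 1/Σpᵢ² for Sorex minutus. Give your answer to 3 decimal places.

5.102

Convert percentages to proportions (divide by 100).
Σpᵢ² = 0.16² + 0.08² + 0.08² + 0.20² + 0.32² + 0.12² + 0.02² + 0.02² = 0.0256 + 0.0064 + 0.0064 + 0.0400 + 0.1024 + 0.0144 + 0.0004 + 0.0004 = 0.1960
B = 1 / 0.1960 = 5.10204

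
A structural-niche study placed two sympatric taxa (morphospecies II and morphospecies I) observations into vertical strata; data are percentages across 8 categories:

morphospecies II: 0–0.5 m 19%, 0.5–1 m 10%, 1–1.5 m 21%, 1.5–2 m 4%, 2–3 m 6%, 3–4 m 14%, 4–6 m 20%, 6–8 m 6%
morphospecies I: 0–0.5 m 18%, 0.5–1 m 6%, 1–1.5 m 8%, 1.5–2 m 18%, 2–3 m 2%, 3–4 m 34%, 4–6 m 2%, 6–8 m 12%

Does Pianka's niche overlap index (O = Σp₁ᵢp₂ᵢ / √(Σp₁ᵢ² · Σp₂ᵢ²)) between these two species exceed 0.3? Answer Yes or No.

Yes

Convert percentages to proportions (divide by 100).
Σ p₁ᵢp₂ᵢ = 0.0342 + 0.0060 + 0.0168 + 0.0072 + 0.0012 + 0.0476 + 0.0040 + 0.0072 = 0.1242
Σp_1ᵢ² = 0.19² + 0.10² + 0.21² + 0.04² + 0.06² + 0.14² + 0.20² + 0.06² = 0.0361 + 0.0100 + 0.0441 + 0.0016 + 0.0036 + 0.0196 + 0.0400 + 0.0036 = 0.1586
Σp_2ᵢ² = 0.18² + 0.06² + 0.08² + 0.18² + 0.02² + 0.34² + 0.02² + 0.12² = 0.0324 + 0.0036 + 0.0064 + 0.0324 + 0.0004 + 0.1156 + 0.0004 + 0.0144 = 0.2056
O = 0.1242 / √(0.1586 × 0.2056) = 0.1242 / 0.18058 = 0.6878
O = 0.6878 > 0.3 → Yes.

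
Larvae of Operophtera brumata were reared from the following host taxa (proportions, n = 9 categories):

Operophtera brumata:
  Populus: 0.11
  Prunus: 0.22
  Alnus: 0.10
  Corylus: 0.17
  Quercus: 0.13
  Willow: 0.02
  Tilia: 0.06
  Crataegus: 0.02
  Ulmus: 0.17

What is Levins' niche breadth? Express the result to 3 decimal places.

Σpᵢ² = 0.11² + 0.22² + 0.10² + 0.17² + 0.13² + 0.02² + 0.06² + 0.02² + 0.17² = 0.0121 + 0.0484 + 0.0100 + 0.0289 + 0.0169 + 0.0004 + 0.0036 + 0.0004 + 0.0289 = 0.1496
B = 1 / 0.1496 = 6.68449

6.684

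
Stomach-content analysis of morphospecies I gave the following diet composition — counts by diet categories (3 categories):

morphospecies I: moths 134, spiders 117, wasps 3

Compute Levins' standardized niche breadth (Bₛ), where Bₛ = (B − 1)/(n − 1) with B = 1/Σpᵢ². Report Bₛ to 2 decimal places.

0.52

Proportions for morphospecies I (n=254): 134/254=0.5276, 117/254=0.4606, 3/254=0.0118
Σpᵢ² = 0.5276² + 0.4606² + 0.0118² = 0.278362 + 0.212152 + 0.000139 = 0.490653
B = 1 / 0.490653 = 2.0381
Bₛ = (B − 1)/(n − 1) = (2.0381 − 1)/(3 − 1) = 1.0381/2 = 0.5191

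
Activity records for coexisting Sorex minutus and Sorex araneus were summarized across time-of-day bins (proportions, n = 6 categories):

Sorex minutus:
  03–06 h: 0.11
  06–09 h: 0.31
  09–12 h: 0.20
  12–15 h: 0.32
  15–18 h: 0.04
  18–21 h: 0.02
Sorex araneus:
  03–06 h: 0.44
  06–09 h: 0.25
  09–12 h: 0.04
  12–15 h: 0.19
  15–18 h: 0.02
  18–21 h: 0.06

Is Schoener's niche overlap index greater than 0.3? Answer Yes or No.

Yes

Σ|p₁ᵢ − p₂ᵢ| = 0.33 + 0.06 + 0.16 + 0.13 + 0.02 + 0.04 = 0.74
D = 1 − ½ × 0.74 = 1 − 0.370 = 0.6300
D = 0.6300 > 0.3 → Yes.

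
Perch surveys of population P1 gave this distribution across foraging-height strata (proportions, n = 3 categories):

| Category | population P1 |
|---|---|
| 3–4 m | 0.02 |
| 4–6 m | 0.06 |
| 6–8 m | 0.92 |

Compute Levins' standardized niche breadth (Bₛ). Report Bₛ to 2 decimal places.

Σpᵢ² = 0.02² + 0.06² + 0.92² = 0.0004 + 0.0036 + 0.8464 = 0.8504
B = 1 / 0.8504 = 1.1759
Bₛ = (B − 1)/(n − 1) = (1.1759 − 1)/(3 − 1) = 0.1759/2 = 0.0880

0.09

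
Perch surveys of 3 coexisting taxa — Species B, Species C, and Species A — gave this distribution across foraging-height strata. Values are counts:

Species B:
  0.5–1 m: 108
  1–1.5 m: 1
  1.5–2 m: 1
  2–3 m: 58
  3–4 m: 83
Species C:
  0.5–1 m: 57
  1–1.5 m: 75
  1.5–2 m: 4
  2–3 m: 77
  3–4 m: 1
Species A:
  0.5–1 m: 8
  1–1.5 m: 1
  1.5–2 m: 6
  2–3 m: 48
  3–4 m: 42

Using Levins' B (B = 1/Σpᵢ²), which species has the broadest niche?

Species C

Proportions for Species B (n=251): 108/251=0.4303, 1/251=0.0040, 1/251=0.0040, 58/251=0.2311, 83/251=0.3307
Proportions for Species C (n=214): 57/214=0.2664, 75/214=0.3505, 4/214=0.0187, 77/214=0.3598, 1/214=0.0047
Proportions for Species A (n=105): 8/105=0.0762, 1/105=0.0095, 6/105=0.0571, 48/105=0.4571, 42/105=0.4000
Σp_Bᵢ² = 0.4303² + 0.0040² + 0.0040² + 0.2311² + 0.3307² = 0.185158 + 0.000016 + 0.000016 + 0.053407 + 0.109362 = 0.347959
B_B = 1 / 0.347959 = 2.8739
Σp_Cᵢ² = 0.2664² + 0.3505² + 0.0187² + 0.3598² + 0.0047² = 0.070969 + 0.122850 + 0.000350 + 0.129456 + 0.000022 = 0.323647
B_C = 1 / 0.323647 = 3.0898
Σp_Aᵢ² = 0.0762² + 0.0095² + 0.0571² + 0.4571² + 0.4000² = 0.005806 + 0.000090 + 0.003260 + 0.208940 + 0.160000 = 0.378096
B_A = 1 / 0.378096 = 2.6448
Highest B → broadest niche (most generalist): Species C (B = 3.09).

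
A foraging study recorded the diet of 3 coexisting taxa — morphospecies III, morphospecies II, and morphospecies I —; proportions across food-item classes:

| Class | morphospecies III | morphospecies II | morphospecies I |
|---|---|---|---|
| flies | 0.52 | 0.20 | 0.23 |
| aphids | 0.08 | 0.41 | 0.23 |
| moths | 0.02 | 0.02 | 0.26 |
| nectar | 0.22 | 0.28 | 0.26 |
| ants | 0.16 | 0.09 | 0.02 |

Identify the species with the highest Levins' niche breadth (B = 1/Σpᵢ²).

Σp_IIIᵢ² = 0.52² + 0.08² + 0.02² + 0.22² + 0.16² = 0.2704 + 0.0064 + 0.0004 + 0.0484 + 0.0256 = 0.3512
B_III = 1 / 0.3512 = 2.8474
Σp_IIᵢ² = 0.20² + 0.41² + 0.02² + 0.28² + 0.09² = 0.0400 + 0.1681 + 0.0004 + 0.0784 + 0.0081 = 0.2950
B_II = 1 / 0.2950 = 3.3898
Σp_Iᵢ² = 0.23² + 0.23² + 0.26² + 0.26² + 0.02² = 0.0529 + 0.0529 + 0.0676 + 0.0676 + 0.0004 = 0.2414
B_I = 1 / 0.2414 = 4.1425
Highest B → broadest niche (most generalist): morphospecies I (B = 4.14).

morphospecies I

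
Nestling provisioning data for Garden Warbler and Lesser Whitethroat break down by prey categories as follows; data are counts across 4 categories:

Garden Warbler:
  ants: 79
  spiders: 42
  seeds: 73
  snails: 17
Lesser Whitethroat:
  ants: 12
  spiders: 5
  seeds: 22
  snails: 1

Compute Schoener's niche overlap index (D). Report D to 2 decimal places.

Proportions for Garden Warbler (n=211): 79/211=0.3744, 42/211=0.1991, 73/211=0.3460, 17/211=0.0806
Proportions for Lesser Whitethroat (n=40): 12/40=0.3000, 5/40=0.1250, 22/40=0.5500, 1/40=0.0250
Σ|p₁ᵢ − p₂ᵢ| = 0.0744 + 0.0741 + 0.2040 + 0.0556 = 0.4081
D = 1 − ½ × 0.4081 = 1 − 0.20405 = 0.79595

0.80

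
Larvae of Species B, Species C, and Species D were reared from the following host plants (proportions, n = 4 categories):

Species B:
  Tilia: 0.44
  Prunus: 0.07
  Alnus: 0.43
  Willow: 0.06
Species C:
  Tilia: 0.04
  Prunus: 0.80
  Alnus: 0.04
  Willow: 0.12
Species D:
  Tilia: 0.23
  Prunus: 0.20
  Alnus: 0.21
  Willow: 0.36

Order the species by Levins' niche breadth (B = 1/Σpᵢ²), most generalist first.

Σp_Bᵢ² = 0.44² + 0.07² + 0.43² + 0.06² = 0.1936 + 0.0049 + 0.1849 + 0.0036 = 0.3870
B_B = 1 / 0.3870 = 2.5840
Σp_Cᵢ² = 0.04² + 0.80² + 0.04² + 0.12² = 0.0016 + 0.6400 + 0.0016 + 0.0144 = 0.6576
B_C = 1 / 0.6576 = 1.5207
Σp_Dᵢ² = 0.23² + 0.20² + 0.21² + 0.36² = 0.0529 + 0.0400 + 0.0441 + 0.1296 = 0.2666
B_D = 1 / 0.2666 = 3.7509
Ranking by B (broadest → narrowest): Species D (3.75) > Species B (2.58) > Species C (1.52)

Species D > Species B > Species C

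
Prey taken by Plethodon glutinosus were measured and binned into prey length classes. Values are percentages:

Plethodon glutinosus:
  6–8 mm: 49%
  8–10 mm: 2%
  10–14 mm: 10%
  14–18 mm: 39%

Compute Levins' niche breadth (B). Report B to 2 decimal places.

2.48

Convert percentages to proportions (divide by 100).
Σpᵢ² = 0.49² + 0.02² + 0.10² + 0.39² = 0.2401 + 0.0004 + 0.0100 + 0.1521 = 0.4026
B = 1 / 0.4026 = 2.4839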